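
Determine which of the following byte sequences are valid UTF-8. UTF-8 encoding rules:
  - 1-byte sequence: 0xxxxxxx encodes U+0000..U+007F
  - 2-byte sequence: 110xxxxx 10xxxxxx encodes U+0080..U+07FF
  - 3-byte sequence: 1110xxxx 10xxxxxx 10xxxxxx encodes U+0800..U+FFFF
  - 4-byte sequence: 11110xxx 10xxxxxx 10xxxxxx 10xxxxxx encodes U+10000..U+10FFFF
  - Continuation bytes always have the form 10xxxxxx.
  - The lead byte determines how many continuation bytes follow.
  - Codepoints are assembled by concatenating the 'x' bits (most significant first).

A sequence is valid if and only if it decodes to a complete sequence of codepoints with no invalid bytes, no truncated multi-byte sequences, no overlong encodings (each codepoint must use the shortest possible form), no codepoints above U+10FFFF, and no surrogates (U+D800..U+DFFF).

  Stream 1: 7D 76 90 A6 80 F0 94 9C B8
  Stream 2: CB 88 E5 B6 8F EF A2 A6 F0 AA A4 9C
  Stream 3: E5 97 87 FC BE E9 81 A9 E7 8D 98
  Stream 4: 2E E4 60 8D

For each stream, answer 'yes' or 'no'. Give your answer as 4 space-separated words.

Answer: no yes no no

Derivation:
Stream 1: error at byte offset 2. INVALID
Stream 2: decodes cleanly. VALID
Stream 3: error at byte offset 3. INVALID
Stream 4: error at byte offset 2. INVALID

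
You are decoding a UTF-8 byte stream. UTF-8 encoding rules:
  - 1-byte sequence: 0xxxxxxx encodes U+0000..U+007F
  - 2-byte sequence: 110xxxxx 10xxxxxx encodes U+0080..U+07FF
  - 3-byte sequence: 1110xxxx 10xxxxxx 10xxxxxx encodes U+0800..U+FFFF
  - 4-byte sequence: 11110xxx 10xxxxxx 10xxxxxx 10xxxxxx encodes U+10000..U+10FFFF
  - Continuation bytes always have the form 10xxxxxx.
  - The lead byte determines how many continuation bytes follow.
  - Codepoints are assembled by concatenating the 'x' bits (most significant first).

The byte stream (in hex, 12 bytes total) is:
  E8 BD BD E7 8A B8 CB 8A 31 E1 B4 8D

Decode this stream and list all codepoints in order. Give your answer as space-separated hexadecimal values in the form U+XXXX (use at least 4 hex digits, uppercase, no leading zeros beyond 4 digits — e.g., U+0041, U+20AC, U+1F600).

Byte[0]=E8: 3-byte lead, need 2 cont bytes. acc=0x8
Byte[1]=BD: continuation. acc=(acc<<6)|0x3D=0x23D
Byte[2]=BD: continuation. acc=(acc<<6)|0x3D=0x8F7D
Completed: cp=U+8F7D (starts at byte 0)
Byte[3]=E7: 3-byte lead, need 2 cont bytes. acc=0x7
Byte[4]=8A: continuation. acc=(acc<<6)|0x0A=0x1CA
Byte[5]=B8: continuation. acc=(acc<<6)|0x38=0x72B8
Completed: cp=U+72B8 (starts at byte 3)
Byte[6]=CB: 2-byte lead, need 1 cont bytes. acc=0xB
Byte[7]=8A: continuation. acc=(acc<<6)|0x0A=0x2CA
Completed: cp=U+02CA (starts at byte 6)
Byte[8]=31: 1-byte ASCII. cp=U+0031
Byte[9]=E1: 3-byte lead, need 2 cont bytes. acc=0x1
Byte[10]=B4: continuation. acc=(acc<<6)|0x34=0x74
Byte[11]=8D: continuation. acc=(acc<<6)|0x0D=0x1D0D
Completed: cp=U+1D0D (starts at byte 9)

Answer: U+8F7D U+72B8 U+02CA U+0031 U+1D0D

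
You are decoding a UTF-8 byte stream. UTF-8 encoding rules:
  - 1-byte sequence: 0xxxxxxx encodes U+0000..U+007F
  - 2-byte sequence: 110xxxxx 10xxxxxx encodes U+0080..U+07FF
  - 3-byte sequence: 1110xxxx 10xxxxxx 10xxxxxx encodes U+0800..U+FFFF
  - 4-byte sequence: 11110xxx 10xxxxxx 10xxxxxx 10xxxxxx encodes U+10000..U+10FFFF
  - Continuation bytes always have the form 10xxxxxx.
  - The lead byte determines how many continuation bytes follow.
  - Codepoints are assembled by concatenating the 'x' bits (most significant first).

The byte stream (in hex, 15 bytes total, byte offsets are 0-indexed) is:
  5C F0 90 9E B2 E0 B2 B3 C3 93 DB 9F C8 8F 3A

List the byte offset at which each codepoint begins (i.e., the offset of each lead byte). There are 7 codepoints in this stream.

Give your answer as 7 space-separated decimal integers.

Answer: 0 1 5 8 10 12 14

Derivation:
Byte[0]=5C: 1-byte ASCII. cp=U+005C
Byte[1]=F0: 4-byte lead, need 3 cont bytes. acc=0x0
Byte[2]=90: continuation. acc=(acc<<6)|0x10=0x10
Byte[3]=9E: continuation. acc=(acc<<6)|0x1E=0x41E
Byte[4]=B2: continuation. acc=(acc<<6)|0x32=0x107B2
Completed: cp=U+107B2 (starts at byte 1)
Byte[5]=E0: 3-byte lead, need 2 cont bytes. acc=0x0
Byte[6]=B2: continuation. acc=(acc<<6)|0x32=0x32
Byte[7]=B3: continuation. acc=(acc<<6)|0x33=0xCB3
Completed: cp=U+0CB3 (starts at byte 5)
Byte[8]=C3: 2-byte lead, need 1 cont bytes. acc=0x3
Byte[9]=93: continuation. acc=(acc<<6)|0x13=0xD3
Completed: cp=U+00D3 (starts at byte 8)
Byte[10]=DB: 2-byte lead, need 1 cont bytes. acc=0x1B
Byte[11]=9F: continuation. acc=(acc<<6)|0x1F=0x6DF
Completed: cp=U+06DF (starts at byte 10)
Byte[12]=C8: 2-byte lead, need 1 cont bytes. acc=0x8
Byte[13]=8F: continuation. acc=(acc<<6)|0x0F=0x20F
Completed: cp=U+020F (starts at byte 12)
Byte[14]=3A: 1-byte ASCII. cp=U+003A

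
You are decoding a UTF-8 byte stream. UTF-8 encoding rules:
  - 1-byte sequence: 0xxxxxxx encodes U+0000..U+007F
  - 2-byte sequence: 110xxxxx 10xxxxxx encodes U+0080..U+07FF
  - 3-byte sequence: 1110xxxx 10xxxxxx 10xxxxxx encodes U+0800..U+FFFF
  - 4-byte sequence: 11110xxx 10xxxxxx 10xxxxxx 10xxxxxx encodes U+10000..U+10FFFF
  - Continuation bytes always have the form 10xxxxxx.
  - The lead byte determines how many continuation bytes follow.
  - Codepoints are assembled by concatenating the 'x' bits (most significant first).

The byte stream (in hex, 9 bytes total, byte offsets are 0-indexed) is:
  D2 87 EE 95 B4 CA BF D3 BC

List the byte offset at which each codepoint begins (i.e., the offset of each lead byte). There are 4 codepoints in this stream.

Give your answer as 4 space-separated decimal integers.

Answer: 0 2 5 7

Derivation:
Byte[0]=D2: 2-byte lead, need 1 cont bytes. acc=0x12
Byte[1]=87: continuation. acc=(acc<<6)|0x07=0x487
Completed: cp=U+0487 (starts at byte 0)
Byte[2]=EE: 3-byte lead, need 2 cont bytes. acc=0xE
Byte[3]=95: continuation. acc=(acc<<6)|0x15=0x395
Byte[4]=B4: continuation. acc=(acc<<6)|0x34=0xE574
Completed: cp=U+E574 (starts at byte 2)
Byte[5]=CA: 2-byte lead, need 1 cont bytes. acc=0xA
Byte[6]=BF: continuation. acc=(acc<<6)|0x3F=0x2BF
Completed: cp=U+02BF (starts at byte 5)
Byte[7]=D3: 2-byte lead, need 1 cont bytes. acc=0x13
Byte[8]=BC: continuation. acc=(acc<<6)|0x3C=0x4FC
Completed: cp=U+04FC (starts at byte 7)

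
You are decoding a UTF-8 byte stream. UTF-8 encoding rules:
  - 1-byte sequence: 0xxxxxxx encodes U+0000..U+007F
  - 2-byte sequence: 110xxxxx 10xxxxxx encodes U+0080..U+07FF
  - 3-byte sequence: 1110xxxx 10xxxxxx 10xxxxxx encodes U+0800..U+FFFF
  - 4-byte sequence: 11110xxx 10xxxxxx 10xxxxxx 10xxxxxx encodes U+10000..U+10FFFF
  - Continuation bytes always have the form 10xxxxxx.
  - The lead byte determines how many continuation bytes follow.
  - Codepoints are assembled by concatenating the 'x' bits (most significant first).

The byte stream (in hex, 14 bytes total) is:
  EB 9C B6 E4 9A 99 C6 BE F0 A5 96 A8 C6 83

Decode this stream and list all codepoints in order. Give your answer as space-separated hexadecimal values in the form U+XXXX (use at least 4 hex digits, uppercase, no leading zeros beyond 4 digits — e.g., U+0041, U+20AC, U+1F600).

Answer: U+B736 U+4699 U+01BE U+255A8 U+0183

Derivation:
Byte[0]=EB: 3-byte lead, need 2 cont bytes. acc=0xB
Byte[1]=9C: continuation. acc=(acc<<6)|0x1C=0x2DC
Byte[2]=B6: continuation. acc=(acc<<6)|0x36=0xB736
Completed: cp=U+B736 (starts at byte 0)
Byte[3]=E4: 3-byte lead, need 2 cont bytes. acc=0x4
Byte[4]=9A: continuation. acc=(acc<<6)|0x1A=0x11A
Byte[5]=99: continuation. acc=(acc<<6)|0x19=0x4699
Completed: cp=U+4699 (starts at byte 3)
Byte[6]=C6: 2-byte lead, need 1 cont bytes. acc=0x6
Byte[7]=BE: continuation. acc=(acc<<6)|0x3E=0x1BE
Completed: cp=U+01BE (starts at byte 6)
Byte[8]=F0: 4-byte lead, need 3 cont bytes. acc=0x0
Byte[9]=A5: continuation. acc=(acc<<6)|0x25=0x25
Byte[10]=96: continuation. acc=(acc<<6)|0x16=0x956
Byte[11]=A8: continuation. acc=(acc<<6)|0x28=0x255A8
Completed: cp=U+255A8 (starts at byte 8)
Byte[12]=C6: 2-byte lead, need 1 cont bytes. acc=0x6
Byte[13]=83: continuation. acc=(acc<<6)|0x03=0x183
Completed: cp=U+0183 (starts at byte 12)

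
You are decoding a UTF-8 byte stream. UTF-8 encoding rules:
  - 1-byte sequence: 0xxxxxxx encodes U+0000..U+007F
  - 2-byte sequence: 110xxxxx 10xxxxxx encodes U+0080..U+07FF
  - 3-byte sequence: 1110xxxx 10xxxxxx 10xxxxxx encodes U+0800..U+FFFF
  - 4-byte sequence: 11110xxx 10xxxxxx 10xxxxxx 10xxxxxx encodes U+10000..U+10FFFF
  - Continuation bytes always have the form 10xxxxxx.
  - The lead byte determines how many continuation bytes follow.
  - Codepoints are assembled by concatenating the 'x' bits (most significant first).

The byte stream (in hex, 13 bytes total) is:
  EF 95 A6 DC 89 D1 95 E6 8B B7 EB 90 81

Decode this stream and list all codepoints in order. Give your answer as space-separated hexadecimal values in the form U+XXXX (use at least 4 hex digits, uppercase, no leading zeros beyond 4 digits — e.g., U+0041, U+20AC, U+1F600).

Byte[0]=EF: 3-byte lead, need 2 cont bytes. acc=0xF
Byte[1]=95: continuation. acc=(acc<<6)|0x15=0x3D5
Byte[2]=A6: continuation. acc=(acc<<6)|0x26=0xF566
Completed: cp=U+F566 (starts at byte 0)
Byte[3]=DC: 2-byte lead, need 1 cont bytes. acc=0x1C
Byte[4]=89: continuation. acc=(acc<<6)|0x09=0x709
Completed: cp=U+0709 (starts at byte 3)
Byte[5]=D1: 2-byte lead, need 1 cont bytes. acc=0x11
Byte[6]=95: continuation. acc=(acc<<6)|0x15=0x455
Completed: cp=U+0455 (starts at byte 5)
Byte[7]=E6: 3-byte lead, need 2 cont bytes. acc=0x6
Byte[8]=8B: continuation. acc=(acc<<6)|0x0B=0x18B
Byte[9]=B7: continuation. acc=(acc<<6)|0x37=0x62F7
Completed: cp=U+62F7 (starts at byte 7)
Byte[10]=EB: 3-byte lead, need 2 cont bytes. acc=0xB
Byte[11]=90: continuation. acc=(acc<<6)|0x10=0x2D0
Byte[12]=81: continuation. acc=(acc<<6)|0x01=0xB401
Completed: cp=U+B401 (starts at byte 10)

Answer: U+F566 U+0709 U+0455 U+62F7 U+B401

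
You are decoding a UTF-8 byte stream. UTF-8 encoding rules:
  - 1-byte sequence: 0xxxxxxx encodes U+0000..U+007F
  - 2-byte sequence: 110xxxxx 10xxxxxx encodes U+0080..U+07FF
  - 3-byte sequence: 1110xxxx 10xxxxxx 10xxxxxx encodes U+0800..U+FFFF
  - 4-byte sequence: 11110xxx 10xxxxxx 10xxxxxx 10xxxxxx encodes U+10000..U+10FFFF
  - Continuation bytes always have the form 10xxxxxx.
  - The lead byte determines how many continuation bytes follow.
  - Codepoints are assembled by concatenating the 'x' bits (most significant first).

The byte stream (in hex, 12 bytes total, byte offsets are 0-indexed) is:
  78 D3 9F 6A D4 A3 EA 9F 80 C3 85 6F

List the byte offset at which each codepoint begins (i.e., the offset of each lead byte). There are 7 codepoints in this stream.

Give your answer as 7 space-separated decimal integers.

Answer: 0 1 3 4 6 9 11

Derivation:
Byte[0]=78: 1-byte ASCII. cp=U+0078
Byte[1]=D3: 2-byte lead, need 1 cont bytes. acc=0x13
Byte[2]=9F: continuation. acc=(acc<<6)|0x1F=0x4DF
Completed: cp=U+04DF (starts at byte 1)
Byte[3]=6A: 1-byte ASCII. cp=U+006A
Byte[4]=D4: 2-byte lead, need 1 cont bytes. acc=0x14
Byte[5]=A3: continuation. acc=(acc<<6)|0x23=0x523
Completed: cp=U+0523 (starts at byte 4)
Byte[6]=EA: 3-byte lead, need 2 cont bytes. acc=0xA
Byte[7]=9F: continuation. acc=(acc<<6)|0x1F=0x29F
Byte[8]=80: continuation. acc=(acc<<6)|0x00=0xA7C0
Completed: cp=U+A7C0 (starts at byte 6)
Byte[9]=C3: 2-byte lead, need 1 cont bytes. acc=0x3
Byte[10]=85: continuation. acc=(acc<<6)|0x05=0xC5
Completed: cp=U+00C5 (starts at byte 9)
Byte[11]=6F: 1-byte ASCII. cp=U+006F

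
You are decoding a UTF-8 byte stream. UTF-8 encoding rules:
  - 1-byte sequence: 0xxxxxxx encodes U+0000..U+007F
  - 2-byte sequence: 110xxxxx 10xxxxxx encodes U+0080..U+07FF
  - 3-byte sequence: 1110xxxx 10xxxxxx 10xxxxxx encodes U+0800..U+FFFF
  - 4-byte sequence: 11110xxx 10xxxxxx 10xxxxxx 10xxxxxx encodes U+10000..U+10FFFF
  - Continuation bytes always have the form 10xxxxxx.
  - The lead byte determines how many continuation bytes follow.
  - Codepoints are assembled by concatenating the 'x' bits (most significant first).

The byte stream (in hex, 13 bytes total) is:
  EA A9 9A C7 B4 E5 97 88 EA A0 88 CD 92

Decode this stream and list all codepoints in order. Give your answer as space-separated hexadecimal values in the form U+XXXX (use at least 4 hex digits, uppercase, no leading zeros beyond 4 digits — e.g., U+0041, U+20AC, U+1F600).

Answer: U+AA5A U+01F4 U+55C8 U+A808 U+0352

Derivation:
Byte[0]=EA: 3-byte lead, need 2 cont bytes. acc=0xA
Byte[1]=A9: continuation. acc=(acc<<6)|0x29=0x2A9
Byte[2]=9A: continuation. acc=(acc<<6)|0x1A=0xAA5A
Completed: cp=U+AA5A (starts at byte 0)
Byte[3]=C7: 2-byte lead, need 1 cont bytes. acc=0x7
Byte[4]=B4: continuation. acc=(acc<<6)|0x34=0x1F4
Completed: cp=U+01F4 (starts at byte 3)
Byte[5]=E5: 3-byte lead, need 2 cont bytes. acc=0x5
Byte[6]=97: continuation. acc=(acc<<6)|0x17=0x157
Byte[7]=88: continuation. acc=(acc<<6)|0x08=0x55C8
Completed: cp=U+55C8 (starts at byte 5)
Byte[8]=EA: 3-byte lead, need 2 cont bytes. acc=0xA
Byte[9]=A0: continuation. acc=(acc<<6)|0x20=0x2A0
Byte[10]=88: continuation. acc=(acc<<6)|0x08=0xA808
Completed: cp=U+A808 (starts at byte 8)
Byte[11]=CD: 2-byte lead, need 1 cont bytes. acc=0xD
Byte[12]=92: continuation. acc=(acc<<6)|0x12=0x352
Completed: cp=U+0352 (starts at byte 11)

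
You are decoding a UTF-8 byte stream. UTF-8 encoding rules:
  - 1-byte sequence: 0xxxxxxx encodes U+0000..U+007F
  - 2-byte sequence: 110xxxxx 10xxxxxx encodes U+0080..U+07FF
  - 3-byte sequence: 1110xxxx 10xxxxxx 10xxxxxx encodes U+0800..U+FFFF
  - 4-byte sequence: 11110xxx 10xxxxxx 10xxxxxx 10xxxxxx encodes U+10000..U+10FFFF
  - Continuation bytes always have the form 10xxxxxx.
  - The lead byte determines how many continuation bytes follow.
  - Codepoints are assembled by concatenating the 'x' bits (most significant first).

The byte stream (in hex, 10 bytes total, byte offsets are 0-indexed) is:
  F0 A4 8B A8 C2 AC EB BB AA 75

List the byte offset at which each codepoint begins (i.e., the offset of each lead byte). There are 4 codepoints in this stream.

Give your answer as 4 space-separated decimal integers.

Answer: 0 4 6 9

Derivation:
Byte[0]=F0: 4-byte lead, need 3 cont bytes. acc=0x0
Byte[1]=A4: continuation. acc=(acc<<6)|0x24=0x24
Byte[2]=8B: continuation. acc=(acc<<6)|0x0B=0x90B
Byte[3]=A8: continuation. acc=(acc<<6)|0x28=0x242E8
Completed: cp=U+242E8 (starts at byte 0)
Byte[4]=C2: 2-byte lead, need 1 cont bytes. acc=0x2
Byte[5]=AC: continuation. acc=(acc<<6)|0x2C=0xAC
Completed: cp=U+00AC (starts at byte 4)
Byte[6]=EB: 3-byte lead, need 2 cont bytes. acc=0xB
Byte[7]=BB: continuation. acc=(acc<<6)|0x3B=0x2FB
Byte[8]=AA: continuation. acc=(acc<<6)|0x2A=0xBEEA
Completed: cp=U+BEEA (starts at byte 6)
Byte[9]=75: 1-byte ASCII. cp=U+0075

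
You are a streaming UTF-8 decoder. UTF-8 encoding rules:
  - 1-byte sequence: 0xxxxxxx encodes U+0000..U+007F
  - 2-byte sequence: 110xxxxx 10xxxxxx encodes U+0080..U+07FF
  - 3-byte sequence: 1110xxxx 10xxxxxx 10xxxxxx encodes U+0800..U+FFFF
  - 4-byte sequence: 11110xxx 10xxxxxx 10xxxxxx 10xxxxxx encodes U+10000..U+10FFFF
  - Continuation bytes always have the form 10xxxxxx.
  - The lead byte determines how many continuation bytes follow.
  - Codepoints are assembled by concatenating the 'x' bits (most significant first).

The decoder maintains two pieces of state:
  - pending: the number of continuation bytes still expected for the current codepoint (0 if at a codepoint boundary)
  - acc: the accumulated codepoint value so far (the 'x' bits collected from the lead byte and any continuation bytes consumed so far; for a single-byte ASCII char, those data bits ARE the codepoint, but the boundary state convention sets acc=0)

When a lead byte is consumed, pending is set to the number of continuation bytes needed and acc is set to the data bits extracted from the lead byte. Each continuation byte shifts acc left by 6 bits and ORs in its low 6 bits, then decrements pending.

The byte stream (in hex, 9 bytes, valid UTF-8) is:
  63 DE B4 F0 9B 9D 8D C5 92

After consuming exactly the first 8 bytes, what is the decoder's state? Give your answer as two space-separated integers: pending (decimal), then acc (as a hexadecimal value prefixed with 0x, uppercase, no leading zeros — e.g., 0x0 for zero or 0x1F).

Answer: 1 0x5

Derivation:
Byte[0]=63: 1-byte. pending=0, acc=0x0
Byte[1]=DE: 2-byte lead. pending=1, acc=0x1E
Byte[2]=B4: continuation. acc=(acc<<6)|0x34=0x7B4, pending=0
Byte[3]=F0: 4-byte lead. pending=3, acc=0x0
Byte[4]=9B: continuation. acc=(acc<<6)|0x1B=0x1B, pending=2
Byte[5]=9D: continuation. acc=(acc<<6)|0x1D=0x6DD, pending=1
Byte[6]=8D: continuation. acc=(acc<<6)|0x0D=0x1B74D, pending=0
Byte[7]=C5: 2-byte lead. pending=1, acc=0x5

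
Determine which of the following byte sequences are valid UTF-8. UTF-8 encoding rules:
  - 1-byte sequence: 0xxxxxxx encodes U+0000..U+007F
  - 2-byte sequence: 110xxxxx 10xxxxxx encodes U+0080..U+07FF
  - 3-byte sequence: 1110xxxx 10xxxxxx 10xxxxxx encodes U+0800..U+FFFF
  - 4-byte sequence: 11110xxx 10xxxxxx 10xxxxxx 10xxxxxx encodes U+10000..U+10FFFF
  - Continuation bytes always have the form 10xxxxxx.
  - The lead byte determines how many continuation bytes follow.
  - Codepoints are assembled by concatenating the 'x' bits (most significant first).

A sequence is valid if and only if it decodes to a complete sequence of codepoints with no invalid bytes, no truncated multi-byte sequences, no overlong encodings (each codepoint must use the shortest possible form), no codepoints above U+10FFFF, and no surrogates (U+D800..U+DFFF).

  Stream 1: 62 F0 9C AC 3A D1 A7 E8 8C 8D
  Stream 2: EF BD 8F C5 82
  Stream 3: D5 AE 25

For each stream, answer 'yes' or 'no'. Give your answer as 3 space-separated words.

Answer: no yes yes

Derivation:
Stream 1: error at byte offset 4. INVALID
Stream 2: decodes cleanly. VALID
Stream 3: decodes cleanly. VALID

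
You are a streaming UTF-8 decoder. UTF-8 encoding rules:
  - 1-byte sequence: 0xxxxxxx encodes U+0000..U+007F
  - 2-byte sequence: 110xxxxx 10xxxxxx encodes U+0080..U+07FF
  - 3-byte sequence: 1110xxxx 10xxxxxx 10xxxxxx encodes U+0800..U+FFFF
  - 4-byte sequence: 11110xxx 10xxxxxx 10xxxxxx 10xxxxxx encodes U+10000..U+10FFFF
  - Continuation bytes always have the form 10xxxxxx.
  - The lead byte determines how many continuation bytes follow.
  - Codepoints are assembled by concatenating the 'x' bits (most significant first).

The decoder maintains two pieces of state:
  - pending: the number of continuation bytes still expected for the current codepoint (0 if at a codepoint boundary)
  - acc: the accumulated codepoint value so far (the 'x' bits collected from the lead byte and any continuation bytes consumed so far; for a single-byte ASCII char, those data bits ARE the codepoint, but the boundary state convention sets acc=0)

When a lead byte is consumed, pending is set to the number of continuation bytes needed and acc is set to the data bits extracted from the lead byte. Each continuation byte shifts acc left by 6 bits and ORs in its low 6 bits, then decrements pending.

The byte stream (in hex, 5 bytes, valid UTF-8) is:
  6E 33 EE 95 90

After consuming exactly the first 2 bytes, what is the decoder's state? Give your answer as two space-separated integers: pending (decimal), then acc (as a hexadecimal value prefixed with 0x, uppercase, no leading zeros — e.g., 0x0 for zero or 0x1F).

Byte[0]=6E: 1-byte. pending=0, acc=0x0
Byte[1]=33: 1-byte. pending=0, acc=0x0

Answer: 0 0x0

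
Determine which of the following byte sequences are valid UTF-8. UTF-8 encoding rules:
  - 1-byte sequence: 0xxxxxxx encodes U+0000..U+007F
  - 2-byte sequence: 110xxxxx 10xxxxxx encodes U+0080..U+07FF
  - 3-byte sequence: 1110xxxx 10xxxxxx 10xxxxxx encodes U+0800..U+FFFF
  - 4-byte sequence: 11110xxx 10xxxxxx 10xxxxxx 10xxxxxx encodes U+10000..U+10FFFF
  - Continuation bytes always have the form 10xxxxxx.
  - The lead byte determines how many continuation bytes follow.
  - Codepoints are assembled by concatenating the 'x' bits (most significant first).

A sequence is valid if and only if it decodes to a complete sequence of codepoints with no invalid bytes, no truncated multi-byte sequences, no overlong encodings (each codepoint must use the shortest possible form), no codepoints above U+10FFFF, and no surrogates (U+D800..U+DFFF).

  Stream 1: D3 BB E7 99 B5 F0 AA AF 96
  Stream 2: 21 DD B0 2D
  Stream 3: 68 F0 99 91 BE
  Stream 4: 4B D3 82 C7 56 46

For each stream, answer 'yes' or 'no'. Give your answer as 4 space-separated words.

Answer: yes yes yes no

Derivation:
Stream 1: decodes cleanly. VALID
Stream 2: decodes cleanly. VALID
Stream 3: decodes cleanly. VALID
Stream 4: error at byte offset 4. INVALID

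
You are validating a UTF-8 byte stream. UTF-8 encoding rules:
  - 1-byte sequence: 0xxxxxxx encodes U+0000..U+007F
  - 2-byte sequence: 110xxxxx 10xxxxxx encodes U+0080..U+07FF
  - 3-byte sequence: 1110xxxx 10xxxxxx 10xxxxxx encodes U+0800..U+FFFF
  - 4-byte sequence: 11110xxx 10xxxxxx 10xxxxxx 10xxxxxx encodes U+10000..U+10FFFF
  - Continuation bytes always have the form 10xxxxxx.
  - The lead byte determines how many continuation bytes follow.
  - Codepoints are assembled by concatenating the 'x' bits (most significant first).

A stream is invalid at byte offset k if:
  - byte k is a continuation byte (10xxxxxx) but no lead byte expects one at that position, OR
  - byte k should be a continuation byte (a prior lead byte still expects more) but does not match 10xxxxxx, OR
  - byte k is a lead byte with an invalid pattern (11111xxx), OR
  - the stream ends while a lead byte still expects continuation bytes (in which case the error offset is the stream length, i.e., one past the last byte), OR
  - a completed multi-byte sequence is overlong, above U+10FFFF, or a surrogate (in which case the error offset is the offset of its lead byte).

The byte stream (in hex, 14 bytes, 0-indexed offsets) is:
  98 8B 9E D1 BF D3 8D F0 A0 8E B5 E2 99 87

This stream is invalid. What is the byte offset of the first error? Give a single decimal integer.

Byte[0]=98: INVALID lead byte (not 0xxx/110x/1110/11110)

Answer: 0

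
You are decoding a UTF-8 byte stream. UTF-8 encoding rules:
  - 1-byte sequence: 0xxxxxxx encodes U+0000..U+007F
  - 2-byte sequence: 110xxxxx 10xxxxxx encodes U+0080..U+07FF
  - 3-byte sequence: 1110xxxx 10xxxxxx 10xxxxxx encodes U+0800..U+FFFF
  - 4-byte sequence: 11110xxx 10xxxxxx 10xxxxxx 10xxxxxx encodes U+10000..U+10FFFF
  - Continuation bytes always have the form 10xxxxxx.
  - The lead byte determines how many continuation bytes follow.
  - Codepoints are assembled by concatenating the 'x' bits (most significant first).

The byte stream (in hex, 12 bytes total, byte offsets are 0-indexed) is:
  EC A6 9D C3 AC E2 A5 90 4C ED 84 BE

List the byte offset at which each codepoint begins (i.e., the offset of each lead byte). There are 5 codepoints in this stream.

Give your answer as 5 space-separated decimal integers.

Answer: 0 3 5 8 9

Derivation:
Byte[0]=EC: 3-byte lead, need 2 cont bytes. acc=0xC
Byte[1]=A6: continuation. acc=(acc<<6)|0x26=0x326
Byte[2]=9D: continuation. acc=(acc<<6)|0x1D=0xC99D
Completed: cp=U+C99D (starts at byte 0)
Byte[3]=C3: 2-byte lead, need 1 cont bytes. acc=0x3
Byte[4]=AC: continuation. acc=(acc<<6)|0x2C=0xEC
Completed: cp=U+00EC (starts at byte 3)
Byte[5]=E2: 3-byte lead, need 2 cont bytes. acc=0x2
Byte[6]=A5: continuation. acc=(acc<<6)|0x25=0xA5
Byte[7]=90: continuation. acc=(acc<<6)|0x10=0x2950
Completed: cp=U+2950 (starts at byte 5)
Byte[8]=4C: 1-byte ASCII. cp=U+004C
Byte[9]=ED: 3-byte lead, need 2 cont bytes. acc=0xD
Byte[10]=84: continuation. acc=(acc<<6)|0x04=0x344
Byte[11]=BE: continuation. acc=(acc<<6)|0x3E=0xD13E
Completed: cp=U+D13E (starts at byte 9)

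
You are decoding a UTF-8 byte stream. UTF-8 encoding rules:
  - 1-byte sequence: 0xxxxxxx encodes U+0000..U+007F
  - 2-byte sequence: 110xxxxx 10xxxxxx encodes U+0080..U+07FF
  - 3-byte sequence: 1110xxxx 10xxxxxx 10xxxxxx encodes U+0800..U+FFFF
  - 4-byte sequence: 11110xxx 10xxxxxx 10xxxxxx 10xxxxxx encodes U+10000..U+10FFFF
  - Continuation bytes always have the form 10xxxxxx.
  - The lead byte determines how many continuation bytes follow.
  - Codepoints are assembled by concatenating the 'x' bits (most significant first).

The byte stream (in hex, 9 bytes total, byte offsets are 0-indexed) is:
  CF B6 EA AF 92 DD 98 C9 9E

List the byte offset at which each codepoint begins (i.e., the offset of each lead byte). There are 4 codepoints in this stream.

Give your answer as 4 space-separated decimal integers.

Byte[0]=CF: 2-byte lead, need 1 cont bytes. acc=0xF
Byte[1]=B6: continuation. acc=(acc<<6)|0x36=0x3F6
Completed: cp=U+03F6 (starts at byte 0)
Byte[2]=EA: 3-byte lead, need 2 cont bytes. acc=0xA
Byte[3]=AF: continuation. acc=(acc<<6)|0x2F=0x2AF
Byte[4]=92: continuation. acc=(acc<<6)|0x12=0xABD2
Completed: cp=U+ABD2 (starts at byte 2)
Byte[5]=DD: 2-byte lead, need 1 cont bytes. acc=0x1D
Byte[6]=98: continuation. acc=(acc<<6)|0x18=0x758
Completed: cp=U+0758 (starts at byte 5)
Byte[7]=C9: 2-byte lead, need 1 cont bytes. acc=0x9
Byte[8]=9E: continuation. acc=(acc<<6)|0x1E=0x25E
Completed: cp=U+025E (starts at byte 7)

Answer: 0 2 5 7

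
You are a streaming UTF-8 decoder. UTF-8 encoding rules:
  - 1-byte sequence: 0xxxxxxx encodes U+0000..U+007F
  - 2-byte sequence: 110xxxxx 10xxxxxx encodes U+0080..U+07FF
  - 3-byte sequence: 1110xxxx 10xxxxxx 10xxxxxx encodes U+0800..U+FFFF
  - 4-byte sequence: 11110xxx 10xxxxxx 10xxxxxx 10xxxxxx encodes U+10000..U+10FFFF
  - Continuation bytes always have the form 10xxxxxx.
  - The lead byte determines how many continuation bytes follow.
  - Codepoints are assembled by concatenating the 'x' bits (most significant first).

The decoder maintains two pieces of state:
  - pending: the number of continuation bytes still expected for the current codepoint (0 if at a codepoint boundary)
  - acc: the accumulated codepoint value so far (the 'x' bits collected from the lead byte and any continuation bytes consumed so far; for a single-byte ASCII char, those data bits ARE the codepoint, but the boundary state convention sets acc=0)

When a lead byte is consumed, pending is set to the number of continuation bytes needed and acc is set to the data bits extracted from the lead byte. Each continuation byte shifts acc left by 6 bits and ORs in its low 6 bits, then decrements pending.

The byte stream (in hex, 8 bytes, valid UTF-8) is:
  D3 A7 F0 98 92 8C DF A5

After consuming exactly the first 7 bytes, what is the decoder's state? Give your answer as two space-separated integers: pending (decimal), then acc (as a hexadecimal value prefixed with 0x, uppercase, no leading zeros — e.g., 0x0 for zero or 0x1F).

Byte[0]=D3: 2-byte lead. pending=1, acc=0x13
Byte[1]=A7: continuation. acc=(acc<<6)|0x27=0x4E7, pending=0
Byte[2]=F0: 4-byte lead. pending=3, acc=0x0
Byte[3]=98: continuation. acc=(acc<<6)|0x18=0x18, pending=2
Byte[4]=92: continuation. acc=(acc<<6)|0x12=0x612, pending=1
Byte[5]=8C: continuation. acc=(acc<<6)|0x0C=0x1848C, pending=0
Byte[6]=DF: 2-byte lead. pending=1, acc=0x1F

Answer: 1 0x1F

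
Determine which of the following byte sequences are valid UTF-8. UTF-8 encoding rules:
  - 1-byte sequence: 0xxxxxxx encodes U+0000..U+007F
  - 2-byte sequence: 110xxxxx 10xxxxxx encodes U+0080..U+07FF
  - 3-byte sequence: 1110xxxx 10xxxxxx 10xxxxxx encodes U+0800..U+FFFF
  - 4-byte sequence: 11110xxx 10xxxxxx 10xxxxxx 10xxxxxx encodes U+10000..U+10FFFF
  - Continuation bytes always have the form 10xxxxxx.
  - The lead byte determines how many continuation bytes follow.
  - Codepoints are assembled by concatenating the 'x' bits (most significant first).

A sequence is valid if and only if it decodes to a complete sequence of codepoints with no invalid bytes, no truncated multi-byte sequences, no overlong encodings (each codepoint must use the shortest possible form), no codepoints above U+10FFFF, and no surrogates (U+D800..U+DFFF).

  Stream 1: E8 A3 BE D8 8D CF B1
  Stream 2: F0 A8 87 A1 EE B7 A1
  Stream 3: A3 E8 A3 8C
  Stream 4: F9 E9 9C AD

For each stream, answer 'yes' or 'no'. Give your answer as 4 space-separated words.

Stream 1: decodes cleanly. VALID
Stream 2: decodes cleanly. VALID
Stream 3: error at byte offset 0. INVALID
Stream 4: error at byte offset 0. INVALID

Answer: yes yes no no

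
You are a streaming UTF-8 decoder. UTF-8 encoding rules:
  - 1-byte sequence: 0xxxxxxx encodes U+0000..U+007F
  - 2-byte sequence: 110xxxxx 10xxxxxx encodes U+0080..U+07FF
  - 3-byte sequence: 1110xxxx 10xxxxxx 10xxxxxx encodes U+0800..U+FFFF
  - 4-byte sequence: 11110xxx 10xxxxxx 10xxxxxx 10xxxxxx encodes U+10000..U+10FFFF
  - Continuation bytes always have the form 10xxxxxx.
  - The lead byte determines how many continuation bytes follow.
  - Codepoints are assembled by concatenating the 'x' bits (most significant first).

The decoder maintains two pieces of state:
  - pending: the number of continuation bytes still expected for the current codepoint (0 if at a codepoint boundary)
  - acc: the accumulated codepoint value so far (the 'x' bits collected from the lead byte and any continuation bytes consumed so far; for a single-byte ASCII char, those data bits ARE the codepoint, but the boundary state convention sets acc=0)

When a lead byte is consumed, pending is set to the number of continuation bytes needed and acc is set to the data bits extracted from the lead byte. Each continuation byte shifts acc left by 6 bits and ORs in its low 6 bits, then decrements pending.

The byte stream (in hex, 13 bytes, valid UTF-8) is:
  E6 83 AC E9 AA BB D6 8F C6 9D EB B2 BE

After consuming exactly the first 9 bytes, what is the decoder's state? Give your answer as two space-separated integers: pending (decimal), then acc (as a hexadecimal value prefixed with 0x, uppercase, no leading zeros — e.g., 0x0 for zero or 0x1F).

Answer: 1 0x6

Derivation:
Byte[0]=E6: 3-byte lead. pending=2, acc=0x6
Byte[1]=83: continuation. acc=(acc<<6)|0x03=0x183, pending=1
Byte[2]=AC: continuation. acc=(acc<<6)|0x2C=0x60EC, pending=0
Byte[3]=E9: 3-byte lead. pending=2, acc=0x9
Byte[4]=AA: continuation. acc=(acc<<6)|0x2A=0x26A, pending=1
Byte[5]=BB: continuation. acc=(acc<<6)|0x3B=0x9ABB, pending=0
Byte[6]=D6: 2-byte lead. pending=1, acc=0x16
Byte[7]=8F: continuation. acc=(acc<<6)|0x0F=0x58F, pending=0
Byte[8]=C6: 2-byte lead. pending=1, acc=0x6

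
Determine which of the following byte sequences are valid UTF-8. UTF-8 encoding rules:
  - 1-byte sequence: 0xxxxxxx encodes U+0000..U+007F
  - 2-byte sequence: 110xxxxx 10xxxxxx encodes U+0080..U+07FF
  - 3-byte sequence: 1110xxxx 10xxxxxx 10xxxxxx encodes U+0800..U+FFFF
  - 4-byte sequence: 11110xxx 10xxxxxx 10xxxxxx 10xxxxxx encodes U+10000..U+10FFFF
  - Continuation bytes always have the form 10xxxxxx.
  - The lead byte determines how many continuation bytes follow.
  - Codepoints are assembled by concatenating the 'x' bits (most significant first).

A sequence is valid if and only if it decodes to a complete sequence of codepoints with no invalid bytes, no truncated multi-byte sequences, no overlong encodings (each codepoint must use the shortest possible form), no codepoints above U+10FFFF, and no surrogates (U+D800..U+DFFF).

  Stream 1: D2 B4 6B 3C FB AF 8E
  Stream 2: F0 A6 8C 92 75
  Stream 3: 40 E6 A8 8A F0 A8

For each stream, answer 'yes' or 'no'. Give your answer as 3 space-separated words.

Stream 1: error at byte offset 4. INVALID
Stream 2: decodes cleanly. VALID
Stream 3: error at byte offset 6. INVALID

Answer: no yes no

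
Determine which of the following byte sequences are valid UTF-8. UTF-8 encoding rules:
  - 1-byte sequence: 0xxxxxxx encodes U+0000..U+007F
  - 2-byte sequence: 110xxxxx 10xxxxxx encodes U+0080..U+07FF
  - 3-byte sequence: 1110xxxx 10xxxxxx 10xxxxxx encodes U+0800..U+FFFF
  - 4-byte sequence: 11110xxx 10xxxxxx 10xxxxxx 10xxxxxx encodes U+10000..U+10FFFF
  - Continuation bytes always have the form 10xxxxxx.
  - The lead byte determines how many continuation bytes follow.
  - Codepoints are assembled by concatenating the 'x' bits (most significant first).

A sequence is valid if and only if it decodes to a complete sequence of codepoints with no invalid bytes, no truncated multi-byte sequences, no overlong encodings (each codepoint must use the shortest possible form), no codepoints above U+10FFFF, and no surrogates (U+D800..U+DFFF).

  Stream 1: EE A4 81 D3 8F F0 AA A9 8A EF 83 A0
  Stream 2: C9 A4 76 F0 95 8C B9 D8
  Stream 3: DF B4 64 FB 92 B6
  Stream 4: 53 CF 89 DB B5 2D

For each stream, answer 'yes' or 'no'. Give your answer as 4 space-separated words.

Stream 1: decodes cleanly. VALID
Stream 2: error at byte offset 8. INVALID
Stream 3: error at byte offset 3. INVALID
Stream 4: decodes cleanly. VALID

Answer: yes no no yes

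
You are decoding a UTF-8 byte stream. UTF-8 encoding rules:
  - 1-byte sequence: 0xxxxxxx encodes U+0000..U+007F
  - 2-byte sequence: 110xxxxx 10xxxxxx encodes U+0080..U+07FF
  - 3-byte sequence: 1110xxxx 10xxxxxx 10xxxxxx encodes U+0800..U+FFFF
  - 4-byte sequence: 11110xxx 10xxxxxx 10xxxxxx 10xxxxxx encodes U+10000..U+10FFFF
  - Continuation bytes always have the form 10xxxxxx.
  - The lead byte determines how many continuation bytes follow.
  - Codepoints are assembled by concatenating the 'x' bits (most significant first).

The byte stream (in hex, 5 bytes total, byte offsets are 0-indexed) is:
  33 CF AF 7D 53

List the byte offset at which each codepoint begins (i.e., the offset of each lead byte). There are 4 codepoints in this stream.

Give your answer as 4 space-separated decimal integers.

Answer: 0 1 3 4

Derivation:
Byte[0]=33: 1-byte ASCII. cp=U+0033
Byte[1]=CF: 2-byte lead, need 1 cont bytes. acc=0xF
Byte[2]=AF: continuation. acc=(acc<<6)|0x2F=0x3EF
Completed: cp=U+03EF (starts at byte 1)
Byte[3]=7D: 1-byte ASCII. cp=U+007D
Byte[4]=53: 1-byte ASCII. cp=U+0053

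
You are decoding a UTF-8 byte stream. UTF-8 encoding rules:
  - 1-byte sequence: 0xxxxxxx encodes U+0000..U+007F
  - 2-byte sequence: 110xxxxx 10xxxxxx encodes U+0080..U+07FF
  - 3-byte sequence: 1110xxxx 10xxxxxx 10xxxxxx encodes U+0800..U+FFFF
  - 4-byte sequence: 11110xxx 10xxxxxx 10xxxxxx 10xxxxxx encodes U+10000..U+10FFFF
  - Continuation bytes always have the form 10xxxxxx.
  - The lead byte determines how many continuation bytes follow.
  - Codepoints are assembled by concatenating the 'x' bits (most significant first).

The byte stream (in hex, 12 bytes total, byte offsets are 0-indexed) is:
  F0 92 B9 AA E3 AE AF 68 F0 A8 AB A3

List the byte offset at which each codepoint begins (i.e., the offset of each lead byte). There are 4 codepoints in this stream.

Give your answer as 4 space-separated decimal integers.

Answer: 0 4 7 8

Derivation:
Byte[0]=F0: 4-byte lead, need 3 cont bytes. acc=0x0
Byte[1]=92: continuation. acc=(acc<<6)|0x12=0x12
Byte[2]=B9: continuation. acc=(acc<<6)|0x39=0x4B9
Byte[3]=AA: continuation. acc=(acc<<6)|0x2A=0x12E6A
Completed: cp=U+12E6A (starts at byte 0)
Byte[4]=E3: 3-byte lead, need 2 cont bytes. acc=0x3
Byte[5]=AE: continuation. acc=(acc<<6)|0x2E=0xEE
Byte[6]=AF: continuation. acc=(acc<<6)|0x2F=0x3BAF
Completed: cp=U+3BAF (starts at byte 4)
Byte[7]=68: 1-byte ASCII. cp=U+0068
Byte[8]=F0: 4-byte lead, need 3 cont bytes. acc=0x0
Byte[9]=A8: continuation. acc=(acc<<6)|0x28=0x28
Byte[10]=AB: continuation. acc=(acc<<6)|0x2B=0xA2B
Byte[11]=A3: continuation. acc=(acc<<6)|0x23=0x28AE3
Completed: cp=U+28AE3 (starts at byte 8)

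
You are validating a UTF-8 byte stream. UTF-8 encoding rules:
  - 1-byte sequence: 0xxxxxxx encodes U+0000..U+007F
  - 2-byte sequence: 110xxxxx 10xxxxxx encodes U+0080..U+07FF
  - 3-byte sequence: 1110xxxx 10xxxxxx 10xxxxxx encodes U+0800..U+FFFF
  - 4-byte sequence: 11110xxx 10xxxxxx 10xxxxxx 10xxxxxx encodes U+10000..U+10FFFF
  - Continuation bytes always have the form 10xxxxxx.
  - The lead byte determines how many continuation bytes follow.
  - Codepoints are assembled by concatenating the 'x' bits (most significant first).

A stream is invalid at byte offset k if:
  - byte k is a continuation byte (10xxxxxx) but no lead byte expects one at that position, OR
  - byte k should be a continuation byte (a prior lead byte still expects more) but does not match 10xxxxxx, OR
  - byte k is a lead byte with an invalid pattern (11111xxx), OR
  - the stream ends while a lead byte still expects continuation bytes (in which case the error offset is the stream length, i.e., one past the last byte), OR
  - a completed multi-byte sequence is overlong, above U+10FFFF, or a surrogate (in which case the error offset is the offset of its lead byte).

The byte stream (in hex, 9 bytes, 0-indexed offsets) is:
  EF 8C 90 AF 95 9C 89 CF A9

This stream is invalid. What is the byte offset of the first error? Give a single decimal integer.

Byte[0]=EF: 3-byte lead, need 2 cont bytes. acc=0xF
Byte[1]=8C: continuation. acc=(acc<<6)|0x0C=0x3CC
Byte[2]=90: continuation. acc=(acc<<6)|0x10=0xF310
Completed: cp=U+F310 (starts at byte 0)
Byte[3]=AF: INVALID lead byte (not 0xxx/110x/1110/11110)

Answer: 3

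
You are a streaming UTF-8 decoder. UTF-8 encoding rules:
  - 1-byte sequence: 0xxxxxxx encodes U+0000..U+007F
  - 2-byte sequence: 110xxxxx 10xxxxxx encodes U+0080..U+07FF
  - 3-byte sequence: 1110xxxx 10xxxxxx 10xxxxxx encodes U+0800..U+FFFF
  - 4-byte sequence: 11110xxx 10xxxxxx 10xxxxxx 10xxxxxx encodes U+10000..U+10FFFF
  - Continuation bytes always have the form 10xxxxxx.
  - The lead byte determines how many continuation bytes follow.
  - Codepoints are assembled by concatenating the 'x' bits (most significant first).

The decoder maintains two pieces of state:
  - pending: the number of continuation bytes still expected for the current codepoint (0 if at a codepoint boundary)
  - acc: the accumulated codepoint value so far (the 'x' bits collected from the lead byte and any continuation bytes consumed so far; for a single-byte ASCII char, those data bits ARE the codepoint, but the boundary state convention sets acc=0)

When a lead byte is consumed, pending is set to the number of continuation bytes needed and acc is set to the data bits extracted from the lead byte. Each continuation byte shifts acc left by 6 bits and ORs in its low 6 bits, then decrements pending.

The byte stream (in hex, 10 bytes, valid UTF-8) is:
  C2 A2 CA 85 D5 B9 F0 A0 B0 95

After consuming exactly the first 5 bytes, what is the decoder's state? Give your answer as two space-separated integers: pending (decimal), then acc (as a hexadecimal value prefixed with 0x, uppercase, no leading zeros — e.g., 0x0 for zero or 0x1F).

Byte[0]=C2: 2-byte lead. pending=1, acc=0x2
Byte[1]=A2: continuation. acc=(acc<<6)|0x22=0xA2, pending=0
Byte[2]=CA: 2-byte lead. pending=1, acc=0xA
Byte[3]=85: continuation. acc=(acc<<6)|0x05=0x285, pending=0
Byte[4]=D5: 2-byte lead. pending=1, acc=0x15

Answer: 1 0x15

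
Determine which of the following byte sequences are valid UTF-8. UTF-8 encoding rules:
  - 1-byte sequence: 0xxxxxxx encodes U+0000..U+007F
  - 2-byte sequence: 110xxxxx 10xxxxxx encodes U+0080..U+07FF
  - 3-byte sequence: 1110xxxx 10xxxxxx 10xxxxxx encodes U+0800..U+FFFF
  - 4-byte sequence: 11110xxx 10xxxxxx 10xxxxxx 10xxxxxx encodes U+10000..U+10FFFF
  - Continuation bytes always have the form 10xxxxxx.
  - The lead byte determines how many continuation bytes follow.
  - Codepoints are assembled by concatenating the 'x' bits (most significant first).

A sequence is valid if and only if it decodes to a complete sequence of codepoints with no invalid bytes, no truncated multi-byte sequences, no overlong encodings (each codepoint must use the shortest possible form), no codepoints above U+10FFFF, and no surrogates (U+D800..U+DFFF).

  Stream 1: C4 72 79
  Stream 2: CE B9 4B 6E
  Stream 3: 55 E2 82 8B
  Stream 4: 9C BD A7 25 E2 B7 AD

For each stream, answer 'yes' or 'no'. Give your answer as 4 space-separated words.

Stream 1: error at byte offset 1. INVALID
Stream 2: decodes cleanly. VALID
Stream 3: decodes cleanly. VALID
Stream 4: error at byte offset 0. INVALID

Answer: no yes yes no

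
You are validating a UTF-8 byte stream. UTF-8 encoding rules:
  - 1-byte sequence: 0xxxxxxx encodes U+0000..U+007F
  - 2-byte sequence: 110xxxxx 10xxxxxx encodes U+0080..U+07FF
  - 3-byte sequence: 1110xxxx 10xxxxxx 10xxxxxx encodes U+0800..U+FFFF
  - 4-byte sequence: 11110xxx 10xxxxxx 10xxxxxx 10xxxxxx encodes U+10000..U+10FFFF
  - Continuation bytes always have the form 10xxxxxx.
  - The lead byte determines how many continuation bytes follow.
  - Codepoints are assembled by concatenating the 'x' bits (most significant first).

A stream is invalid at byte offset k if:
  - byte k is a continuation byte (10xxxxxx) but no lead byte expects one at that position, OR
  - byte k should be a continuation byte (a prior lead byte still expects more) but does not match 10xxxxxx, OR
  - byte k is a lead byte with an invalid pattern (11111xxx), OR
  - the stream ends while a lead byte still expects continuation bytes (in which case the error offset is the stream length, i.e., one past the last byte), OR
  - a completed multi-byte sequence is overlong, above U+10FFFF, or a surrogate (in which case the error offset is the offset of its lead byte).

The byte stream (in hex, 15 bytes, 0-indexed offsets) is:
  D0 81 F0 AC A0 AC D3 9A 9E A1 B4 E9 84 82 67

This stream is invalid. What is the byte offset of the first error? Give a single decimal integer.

Byte[0]=D0: 2-byte lead, need 1 cont bytes. acc=0x10
Byte[1]=81: continuation. acc=(acc<<6)|0x01=0x401
Completed: cp=U+0401 (starts at byte 0)
Byte[2]=F0: 4-byte lead, need 3 cont bytes. acc=0x0
Byte[3]=AC: continuation. acc=(acc<<6)|0x2C=0x2C
Byte[4]=A0: continuation. acc=(acc<<6)|0x20=0xB20
Byte[5]=AC: continuation. acc=(acc<<6)|0x2C=0x2C82C
Completed: cp=U+2C82C (starts at byte 2)
Byte[6]=D3: 2-byte lead, need 1 cont bytes. acc=0x13
Byte[7]=9A: continuation. acc=(acc<<6)|0x1A=0x4DA
Completed: cp=U+04DA (starts at byte 6)
Byte[8]=9E: INVALID lead byte (not 0xxx/110x/1110/11110)

Answer: 8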